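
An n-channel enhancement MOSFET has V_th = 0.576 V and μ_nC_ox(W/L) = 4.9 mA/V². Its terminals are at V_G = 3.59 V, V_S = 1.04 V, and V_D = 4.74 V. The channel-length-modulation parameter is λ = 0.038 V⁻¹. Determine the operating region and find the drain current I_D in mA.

V_GS = V_G − V_S = 3.59 − 1.04 = 2.55 V; V_DS = V_D − V_S = 4.74 − 1.04 = 3.7 V.
V_ov = V_GS − V_th = 2.55 − 0.576 = 1.97 V.
Since V_DS = 3.7 V ≥ V_ov = 1.97 V, the device is in saturation.
I_D = ½ k_n V_ov² (1 + λ V_DS) = 0.5 × 4.9 × 1.97² × (1 + 0.038 × 3.7) = 10.9 mA.

Saturation; I_D = 10.9 mA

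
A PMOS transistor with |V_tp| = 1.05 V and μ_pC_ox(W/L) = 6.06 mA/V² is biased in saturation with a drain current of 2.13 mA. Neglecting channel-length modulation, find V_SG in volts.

V_SG = 1.89 V

In saturation I_D = ½ k_p (V_SG − |V_tp|)², so V_SG − |V_tp| = √(2 I_D / k_p) = √(2 × 2.13 / 6.06) = 0.838 V.
V_SG = 1.05 + 0.838 = 1.89 V.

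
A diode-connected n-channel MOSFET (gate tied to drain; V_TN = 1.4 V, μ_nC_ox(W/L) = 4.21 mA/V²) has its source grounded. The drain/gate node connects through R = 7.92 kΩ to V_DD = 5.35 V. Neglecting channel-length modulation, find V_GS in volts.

With gate tied to drain, V_GS = V_DS ≥ V_GS − V_TN, so the device is in saturation.
KCL at the drain: ½ k_n (V_GS − V_TN)² = (V_DD − V_GS)/R.
Let x = V_GS − 1.4. Then 16.7 x² + x − 3.95 = 0, giving x = 0.458 V (positive root), so V_GS = 1.86 V.
I_D = (V_DD − V_GS)/R = (5.35 − 1.86) / 7.92 = 0.441 mA.

V_GS = 1.86 V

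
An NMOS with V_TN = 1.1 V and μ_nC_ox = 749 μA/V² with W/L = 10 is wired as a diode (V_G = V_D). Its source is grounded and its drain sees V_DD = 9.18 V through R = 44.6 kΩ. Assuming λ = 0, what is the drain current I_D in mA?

I_D = 0.176 mA

With gate tied to drain, V_GS = V_DS ≥ V_GS − V_TN, so the device is in saturation.
k_n = μ_nC_ox · (W/L) = 7.49 mA/V².
KCL at the drain: ½ k_n (V_GS − V_TN)² = (V_DD − V_GS)/R.
Let x = V_GS − 1.1. Then 167 x² + x − 8.08 = 0, giving x = 0.217 V (positive root), so V_GS = 1.32 V.
I_D = (V_DD − V_GS)/R = (9.18 − 1.32) / 44.6 = 0.176 mA.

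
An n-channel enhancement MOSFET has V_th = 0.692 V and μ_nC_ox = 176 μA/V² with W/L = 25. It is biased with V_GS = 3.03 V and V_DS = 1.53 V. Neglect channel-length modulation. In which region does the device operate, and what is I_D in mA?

Triode; I_D = 10.6 mA

k_n = μ_nC_ox · (W/L) = 4.4 mA/V².
V_ov = V_GS − V_th = 3.03 − 0.692 = 2.34 V.
Since V_DS = 1.53 V < V_ov = 2.34 V, the device is in the triode region.
I_D = k_n [V_ov · V_DS − ½ V_DS²] = 4.4 × [2.34 × 1.53 − 0.5 × 1.53²] = 10.6 mA.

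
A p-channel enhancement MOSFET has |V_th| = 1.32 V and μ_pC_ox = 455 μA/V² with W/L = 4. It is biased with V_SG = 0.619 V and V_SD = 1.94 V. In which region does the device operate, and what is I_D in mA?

V_SG = 0.619 V < |V_th| = 1.32 V, so the transistor is in cutoff.

Cutoff; I_D = 0 mA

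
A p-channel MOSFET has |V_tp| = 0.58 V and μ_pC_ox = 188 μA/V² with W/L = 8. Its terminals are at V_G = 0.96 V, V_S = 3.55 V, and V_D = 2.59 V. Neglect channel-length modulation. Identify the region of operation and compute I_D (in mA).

Triode; I_D = 2.21 mA

V_SG = V_S − V_G = 3.55 − 0.96 = 2.59 V; V_SD = V_S − V_D = 3.55 − 2.59 = 0.96 V.
k_p = μ_pC_ox · (W/L) = 1.504 mA/V².
V_ov = V_SG − |V_tp| = 2.59 − 0.58 = 2.01 V.
Since V_SD = 0.96 V < V_ov = 2.01 V, the device is in the triode region.
I_D = k_p [V_ov · V_SD − ½ V_SD²] = 1.504 × [2.01 × 0.96 − 0.5 × 0.96²] = 2.21 mA.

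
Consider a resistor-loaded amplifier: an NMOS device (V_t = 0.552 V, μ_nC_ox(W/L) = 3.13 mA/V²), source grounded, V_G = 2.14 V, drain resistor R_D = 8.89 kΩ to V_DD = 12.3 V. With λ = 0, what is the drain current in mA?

I_D = 1.35 mA

V_GS = V_G = 2.14 V, so V_ov = 2.14 − 0.552 = 1.59 V.
Assume saturation: I_D = ½ k_n V_ov² = 0.5 × 3.13 × 1.59² = 3.95 mA, giving V_DS = V_DD − I_D R_D = 12.3 − 3.95 × 8.89 = -22.8 V.
But -22.8 V < V_ov = 1.59 V, so the device is actually in triode.
In triode I_D = k_n[V_ov V_DS − ½ V_DS²] and I_D = (V_DD − V_DS)/R_D. Equating: 13.9 V_DS² − 45.19 V_DS + 12.3 = 0, giving V_DS = 0.3 V (the root below V_ov).
I_D = (12.3 − 0.3) / 8.89 = 1.35 mA.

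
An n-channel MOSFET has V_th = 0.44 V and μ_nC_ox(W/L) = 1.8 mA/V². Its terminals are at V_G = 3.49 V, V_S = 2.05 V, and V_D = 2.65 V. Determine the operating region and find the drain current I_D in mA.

V_GS = V_G − V_S = 3.49 − 2.05 = 1.44 V; V_DS = V_D − V_S = 2.65 − 2.05 = 0.6 V.
V_ov = V_GS − V_th = 1.44 − 0.44 = 1 V.
Since V_DS = 0.6 V < V_ov = 1 V, the device is in the triode region.
I_D = k_n [V_ov · V_DS − ½ V_DS²] = 1.8 × [1 × 0.6 − 0.5 × 0.6²] = 0.756 mA.

Triode; I_D = 0.756 mA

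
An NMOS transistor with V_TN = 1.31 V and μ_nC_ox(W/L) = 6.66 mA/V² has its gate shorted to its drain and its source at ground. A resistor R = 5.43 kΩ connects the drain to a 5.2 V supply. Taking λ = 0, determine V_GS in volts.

With gate tied to drain, V_GS = V_DS ≥ V_GS − V_TN, so the device is in saturation.
KCL at the drain: ½ k_n (V_GS − V_TN)² = (V_DD − V_GS)/R.
Let x = V_GS − 1.31. Then 18.1 x² + x − 3.89 = 0, giving x = 0.437 V (positive root), so V_GS = 1.75 V.
I_D = (V_DD − V_GS)/R = (5.2 − 1.75) / 5.43 = 0.636 mA.

V_GS = 1.75 V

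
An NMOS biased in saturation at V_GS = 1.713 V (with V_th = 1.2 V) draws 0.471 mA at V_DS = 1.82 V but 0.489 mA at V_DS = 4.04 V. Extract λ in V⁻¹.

λ = 0.0178 V⁻¹

With V_GS fixed, I_D ∝ (1 + λ V_DS) in saturation, so I_D2/I_D1 = (1 + λ V_DS2)/(1 + λ V_DS1).
0.489/0.471 = 1.038 = (1 + 4.04 λ)/(1 + 1.82 λ).
Solving: λ (I_D1 V_DS2 − I_D2 V_DS1) = I_D2 − I_D1, so λ = (0.489 − 0.471) / (0.471 × 4.04 − 0.489 × 1.82) = 0.018 / 1.01 = 0.0178 V⁻¹.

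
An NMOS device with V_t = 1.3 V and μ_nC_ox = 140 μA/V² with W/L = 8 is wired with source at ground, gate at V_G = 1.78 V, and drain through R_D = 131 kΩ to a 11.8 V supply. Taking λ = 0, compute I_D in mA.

I_D = 0.0885 mA

V_GS = V_G = 1.78 V, so V_ov = 1.78 − 1.3 = 0.48 V.
k_n = μ_nC_ox · (W/L) = 1.12 mA/V².
Assume saturation: I_D = ½ k_n V_ov² = 0.5 × 1.12 × 0.48² = 0.129 mA, giving V_DS = V_DD − I_D R_D = 11.8 − 0.129 × 131 = -5.1 V.
But -5.1 V < V_ov = 0.48 V, so the device is actually in triode.
In triode I_D = k_n[V_ov V_DS − ½ V_DS²] and I_D = (V_DD − V_DS)/R_D. Equating: 73.4 V_DS² − 71.43 V_DS + 11.8 = 0, giving V_DS = 0.211 V (the root below V_ov).
I_D = (11.8 − 0.211) / 131 = 0.0885 mA.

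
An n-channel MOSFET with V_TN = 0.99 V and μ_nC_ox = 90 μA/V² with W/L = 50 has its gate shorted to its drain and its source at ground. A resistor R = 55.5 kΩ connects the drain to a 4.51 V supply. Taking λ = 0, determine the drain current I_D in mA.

I_D = 0.0605 mA

With gate tied to drain, V_GS = V_DS ≥ V_GS − V_TN, so the device is in saturation.
k_n = μ_nC_ox · (W/L) = 4.5 mA/V².
KCL at the drain: ½ k_n (V_GS − V_TN)² = (V_DD − V_GS)/R.
Let x = V_GS − 0.99. Then 125 x² + x − 3.52 = 0, giving x = 0.164 V (positive root), so V_GS = 1.15 V.
I_D = (V_DD − V_GS)/R = (4.51 − 1.15) / 55.5 = 0.0605 mA.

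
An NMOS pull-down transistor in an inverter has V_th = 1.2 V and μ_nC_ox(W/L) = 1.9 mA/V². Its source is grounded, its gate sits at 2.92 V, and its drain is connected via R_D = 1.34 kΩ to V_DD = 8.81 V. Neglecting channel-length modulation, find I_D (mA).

I_D = 2.81 mA

V_GS = V_G = 2.92 V, so V_ov = 2.92 − 1.2 = 1.72 V.
Assume saturation: I_D = ½ k_n V_ov² = 0.5 × 1.9 × 1.72² = 2.81 mA, giving V_DS = V_DD − I_D R_D = 8.81 − 2.81 × 1.34 = 5.04 V.
V_DS = 5.04 V ≥ V_ov = 1.72 V, confirming saturation.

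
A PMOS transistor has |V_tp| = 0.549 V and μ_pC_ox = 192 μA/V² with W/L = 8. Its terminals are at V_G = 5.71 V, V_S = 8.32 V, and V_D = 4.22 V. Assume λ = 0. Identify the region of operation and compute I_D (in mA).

Saturation; I_D = 3.26 mA

V_SG = V_S − V_G = 8.32 − 5.71 = 2.61 V; V_SD = V_S − V_D = 8.32 − 4.22 = 4.1 V.
k_p = μ_pC_ox · (W/L) = 1.536 mA/V².
V_ov = V_SG − |V_tp| = 2.61 − 0.549 = 2.06 V.
Since V_SD = 4.1 V ≥ V_ov = 2.06 V, the device is in saturation.
I_D = ½ k_p V_ov² = 0.5 × 1.536 × 2.06² = 3.26 mA.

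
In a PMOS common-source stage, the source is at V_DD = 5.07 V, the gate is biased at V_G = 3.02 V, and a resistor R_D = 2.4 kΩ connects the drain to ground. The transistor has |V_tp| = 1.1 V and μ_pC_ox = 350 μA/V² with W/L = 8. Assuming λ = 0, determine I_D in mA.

I_D = 1.26 mA

V_SG = V_DD − V_G = 5.07 − 3.02 = 2.05 V, so V_ov = 2.05 − 1.1 = 0.95 V.
k_p = μ_pC_ox · (W/L) = 2.8 mA/V².
Assume saturation: I_D = ½ k_p V_ov² = 0.5 × 2.8 × 0.95² = 1.26 mA, giving V_SD = V_DD − I_D R_D = 5.07 − 1.26 × 2.4 = 2.04 V.
V_SD = 2.04 V ≥ V_ov = 0.95 V, confirming saturation.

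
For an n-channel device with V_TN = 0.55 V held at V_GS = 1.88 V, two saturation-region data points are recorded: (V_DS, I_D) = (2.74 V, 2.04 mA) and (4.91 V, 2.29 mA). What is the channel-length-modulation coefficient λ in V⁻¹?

With V_GS fixed, I_D ∝ (1 + λ V_DS) in saturation, so I_D2/I_D1 = (1 + λ V_DS2)/(1 + λ V_DS1).
2.29/2.04 = 1.123 = (1 + 4.91 λ)/(1 + 2.74 λ).
Solving: λ (I_D1 V_DS2 − I_D2 V_DS1) = I_D2 − I_D1, so λ = (2.29 − 2.04) / (2.04 × 4.91 − 2.29 × 2.74) = 0.25 / 3.74 = 0.0668 V⁻¹.

λ = 0.0668 V⁻¹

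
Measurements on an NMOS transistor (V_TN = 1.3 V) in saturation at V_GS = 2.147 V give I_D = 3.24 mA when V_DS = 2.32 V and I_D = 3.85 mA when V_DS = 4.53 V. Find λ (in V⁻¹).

λ = 0.106 V⁻¹

With V_GS fixed, I_D ∝ (1 + λ V_DS) in saturation, so I_D2/I_D1 = (1 + λ V_DS2)/(1 + λ V_DS1).
3.85/3.24 = 1.188 = (1 + 4.53 λ)/(1 + 2.32 λ).
Solving: λ (I_D1 V_DS2 − I_D2 V_DS1) = I_D2 − I_D1, so λ = (3.85 − 3.24) / (3.24 × 4.53 − 3.85 × 2.32) = 0.61 / 5.75 = 0.106 V⁻¹.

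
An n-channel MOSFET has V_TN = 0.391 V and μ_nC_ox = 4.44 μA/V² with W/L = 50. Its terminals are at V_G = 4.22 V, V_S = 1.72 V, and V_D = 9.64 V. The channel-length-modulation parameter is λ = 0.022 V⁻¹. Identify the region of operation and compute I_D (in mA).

V_GS = V_G − V_S = 4.22 − 1.72 = 2.5 V; V_DS = V_D − V_S = 9.64 − 1.72 = 7.92 V.
k_n = μ_nC_ox · (W/L) = 0.222 mA/V².
V_ov = V_GS − V_TN = 2.5 − 0.391 = 2.11 V.
Since V_DS = 7.92 V ≥ V_ov = 2.11 V, the device is in saturation.
I_D = ½ k_n V_ov² (1 + λ V_DS) = 0.5 × 0.222 × 2.11² × (1 + 0.022 × 7.92) = 0.58 mA.

Saturation; I_D = 0.580 mA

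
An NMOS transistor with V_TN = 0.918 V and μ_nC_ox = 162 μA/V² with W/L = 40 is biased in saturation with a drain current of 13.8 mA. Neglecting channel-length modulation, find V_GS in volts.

k_n = μ_nC_ox · (W/L) = 6.48 mA/V².
In saturation I_D = ½ k_n (V_GS − V_TN)², so V_GS − V_TN = √(2 I_D / k_n) = √(2 × 13.8 / 6.48) = 2.06 V.
V_GS = 0.918 + 2.06 = 2.98 V.

V_GS = 2.98 V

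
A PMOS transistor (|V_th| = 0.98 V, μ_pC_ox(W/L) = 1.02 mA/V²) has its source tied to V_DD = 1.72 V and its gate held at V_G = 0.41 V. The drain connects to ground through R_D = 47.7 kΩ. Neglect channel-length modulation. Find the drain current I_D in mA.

V_SG = V_DD − V_G = 1.72 − 0.41 = 1.31 V, so V_ov = 1.31 − 0.98 = 0.33 V.
Assume saturation: I_D = ½ k_p V_ov² = 0.5 × 1.02 × 0.33² = 0.0555 mA, giving V_SD = V_DD − I_D R_D = 1.72 − 0.0555 × 47.7 = -0.929 V.
But -0.929 V < V_ov = 0.33 V, so the device is actually in triode.
In triode I_D = k_p[V_ov V_SD − ½ V_SD²] and I_D = (V_DD − V_SD)/R_D. Equating: 24.3 V_SD² − 17.06 V_SD + 1.72 = 0, giving V_SD = 0.122 V (the root below V_ov).
I_D = (1.72 − 0.122) / 47.7 = 0.0335 mA.

I_D = 0.0335 mA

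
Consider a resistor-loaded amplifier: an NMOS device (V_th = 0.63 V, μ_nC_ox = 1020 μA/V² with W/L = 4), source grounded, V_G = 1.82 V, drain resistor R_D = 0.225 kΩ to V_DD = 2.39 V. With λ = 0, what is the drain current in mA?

I_D = 2.89 mA

V_GS = V_G = 1.82 V, so V_ov = 1.82 − 0.63 = 1.19 V.
k_n = μ_nC_ox · (W/L) = 4.08 mA/V².
Assume saturation: I_D = ½ k_n V_ov² = 0.5 × 4.08 × 1.19² = 2.89 mA, giving V_DS = V_DD − I_D R_D = 2.39 − 2.89 × 0.225 = 1.74 V.
V_DS = 1.74 V ≥ V_ov = 1.19 V, confirming saturation.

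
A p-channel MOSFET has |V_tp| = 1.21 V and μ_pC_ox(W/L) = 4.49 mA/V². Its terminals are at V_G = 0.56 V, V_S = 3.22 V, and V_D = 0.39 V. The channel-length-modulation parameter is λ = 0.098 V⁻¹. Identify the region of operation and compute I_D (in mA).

V_SG = V_S − V_G = 3.22 − 0.56 = 2.66 V; V_SD = V_S − V_D = 3.22 − 0.39 = 2.83 V.
V_ov = V_SG − |V_tp| = 2.66 − 1.21 = 1.45 V.
Since V_SD = 2.83 V ≥ V_ov = 1.45 V, the device is in saturation.
I_D = ½ k_p V_ov² (1 + λ V_SD) = 0.5 × 4.49 × 1.45² × (1 + 0.098 × 2.83) = 6.03 mA.

Saturation; I_D = 6.03 mA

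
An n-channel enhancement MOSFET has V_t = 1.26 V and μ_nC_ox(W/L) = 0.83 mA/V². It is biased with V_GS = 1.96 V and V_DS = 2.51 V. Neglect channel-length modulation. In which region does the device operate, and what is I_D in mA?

Saturation; I_D = 0.203 mA

V_ov = V_GS − V_t = 1.96 − 1.26 = 0.7 V.
Since V_DS = 2.51 V ≥ V_ov = 0.7 V, the device is in saturation.
I_D = ½ k_n V_ov² = 0.5 × 0.83 × 0.7² = 0.203 mA.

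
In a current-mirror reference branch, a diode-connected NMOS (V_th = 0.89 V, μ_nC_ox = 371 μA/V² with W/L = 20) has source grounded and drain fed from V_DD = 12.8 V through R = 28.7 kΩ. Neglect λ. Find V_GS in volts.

With gate tied to drain, V_GS = V_DS ≥ V_GS − V_th, so the device is in saturation.
k_n = μ_nC_ox · (W/L) = 7.42 mA/V².
KCL at the drain: ½ k_n (V_GS − V_th)² = (V_DD − V_GS)/R.
Let x = V_GS − 0.89. Then 106 x² + x − 11.91 = 0, giving x = 0.33 V (positive root), so V_GS = 1.22 V.
I_D = (V_DD − V_GS)/R = (12.8 − 1.22) / 28.7 = 0.403 mA.

V_GS = 1.22 V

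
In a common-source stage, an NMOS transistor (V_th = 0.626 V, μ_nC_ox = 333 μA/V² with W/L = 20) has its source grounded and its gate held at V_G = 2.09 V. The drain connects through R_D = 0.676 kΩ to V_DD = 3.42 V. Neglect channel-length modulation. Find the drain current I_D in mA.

I_D = 4.27 mA

V_GS = V_G = 2.09 V, so V_ov = 2.09 − 0.626 = 1.46 V.
k_n = μ_nC_ox · (W/L) = 6.66 mA/V².
Assume saturation: I_D = ½ k_n V_ov² = 0.5 × 6.66 × 1.46² = 7.14 mA, giving V_DS = V_DD − I_D R_D = 3.42 − 7.14 × 0.676 = -1.4 V.
But -1.4 V < V_ov = 1.46 V, so the device is actually in triode.
In triode I_D = k_n[V_ov V_DS − ½ V_DS²] and I_D = (V_DD − V_DS)/R_D. Equating: 2.25 V_DS² − 7.591 V_DS + 3.42 = 0, giving V_DS = 0.536 V (the root below V_ov).
I_D = (3.42 − 0.536) / 0.676 = 4.27 mA.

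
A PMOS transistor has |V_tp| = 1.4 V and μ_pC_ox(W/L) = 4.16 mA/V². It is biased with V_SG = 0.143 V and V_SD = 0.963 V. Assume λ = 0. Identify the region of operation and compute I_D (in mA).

Cutoff; I_D = 0 mA

V_SG = 0.143 V < |V_tp| = 1.4 V, so the transistor is in cutoff.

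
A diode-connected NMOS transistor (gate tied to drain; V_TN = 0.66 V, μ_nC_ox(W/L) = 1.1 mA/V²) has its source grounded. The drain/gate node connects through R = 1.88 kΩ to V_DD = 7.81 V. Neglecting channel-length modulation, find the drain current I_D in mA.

I_D = 2.64 mA

With gate tied to drain, V_GS = V_DS ≥ V_GS − V_TN, so the device is in saturation.
KCL at the drain: ½ k_n (V_GS − V_TN)² = (V_DD − V_GS)/R.
Let x = V_GS − 0.66. Then 1.03 x² + x − 7.15 = 0, giving x = 2.19 V (positive root), so V_GS = 2.85 V.
I_D = (V_DD − V_GS)/R = (7.81 − 2.85) / 1.88 = 2.64 mA.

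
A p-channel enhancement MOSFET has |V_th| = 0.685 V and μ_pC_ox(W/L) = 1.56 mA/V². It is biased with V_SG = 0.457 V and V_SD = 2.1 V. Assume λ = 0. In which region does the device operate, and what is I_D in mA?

V_SG = 0.457 V < |V_th| = 0.685 V, so the transistor is in cutoff.

Cutoff; I_D = 0 mA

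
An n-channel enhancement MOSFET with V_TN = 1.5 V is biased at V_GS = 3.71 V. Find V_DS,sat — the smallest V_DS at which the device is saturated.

V_DS,sat = 2.21 V

The boundary between triode and saturation is V_DS = V_GS − V_TN = V_ov.
V_ov = 3.71 − 1.5 = 2.21 V.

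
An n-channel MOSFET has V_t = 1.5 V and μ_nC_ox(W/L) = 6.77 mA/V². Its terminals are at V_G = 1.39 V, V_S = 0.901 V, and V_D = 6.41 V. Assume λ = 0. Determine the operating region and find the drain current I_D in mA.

V_GS = V_G − V_S = 1.39 − 0.901 = 0.489 V; V_DS = V_D − V_S = 6.41 − 0.901 = 5.51 V.
V_GS = 0.489 V < V_t = 1.5 V, so the transistor is in cutoff.

Cutoff; I_D = 0 mA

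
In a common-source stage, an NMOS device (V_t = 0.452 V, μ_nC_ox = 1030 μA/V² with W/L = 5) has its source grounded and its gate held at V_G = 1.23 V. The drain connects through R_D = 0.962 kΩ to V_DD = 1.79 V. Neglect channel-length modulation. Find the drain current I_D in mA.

I_D = 1.35 mA

V_GS = V_G = 1.23 V, so V_ov = 1.23 − 0.452 = 0.778 V.
k_n = μ_nC_ox · (W/L) = 5.15 mA/V².
Assume saturation: I_D = ½ k_n V_ov² = 0.5 × 5.15 × 0.778² = 1.56 mA, giving V_DS = V_DD − I_D R_D = 1.79 − 1.56 × 0.962 = 0.291 V.
But 0.291 V < V_ov = 0.778 V, so the device is actually in triode.
In triode I_D = k_n[V_ov V_DS − ½ V_DS²] and I_D = (V_DD − V_DS)/R_D. Equating: 2.48 V_DS² − 4.854 V_DS + 1.79 = 0, giving V_DS = 0.493 V (the root below V_ov).
I_D = (1.79 − 0.493) / 0.962 = 1.35 mA.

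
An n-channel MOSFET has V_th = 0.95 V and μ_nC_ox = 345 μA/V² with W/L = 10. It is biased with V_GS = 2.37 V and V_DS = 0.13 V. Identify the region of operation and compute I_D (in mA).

k_n = μ_nC_ox · (W/L) = 3.45 mA/V².
V_ov = V_GS − V_th = 2.37 − 0.95 = 1.42 V.
Since V_DS = 0.13 V < V_ov = 1.42 V, the device is in the triode region.
I_D = k_n [V_ov · V_DS − ½ V_DS²] = 3.45 × [1.42 × 0.13 − 0.5 × 0.13²] = 0.608 mA.

Triode; I_D = 0.608 mA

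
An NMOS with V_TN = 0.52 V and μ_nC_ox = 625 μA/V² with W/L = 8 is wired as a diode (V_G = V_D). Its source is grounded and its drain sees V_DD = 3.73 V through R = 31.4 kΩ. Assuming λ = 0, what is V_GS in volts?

V_GS = 0.716 V

With gate tied to drain, V_GS = V_DS ≥ V_GS − V_TN, so the device is in saturation.
k_n = μ_nC_ox · (W/L) = 5 mA/V².
KCL at the drain: ½ k_n (V_GS − V_TN)² = (V_DD − V_GS)/R.
Let x = V_GS − 0.52. Then 78.5 x² + x − 3.21 = 0, giving x = 0.196 V (positive root), so V_GS = 0.716 V.
I_D = (V_DD − V_GS)/R = (3.73 − 0.716) / 31.4 = 0.096 mA.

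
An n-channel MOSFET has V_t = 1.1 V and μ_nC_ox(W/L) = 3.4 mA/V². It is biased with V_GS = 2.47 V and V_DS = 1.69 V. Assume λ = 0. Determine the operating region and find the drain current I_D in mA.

V_ov = V_GS − V_t = 2.47 − 1.1 = 1.37 V.
Since V_DS = 1.69 V ≥ V_ov = 1.37 V, the device is in saturation.
I_D = ½ k_n V_ov² = 0.5 × 3.4 × 1.37² = 3.19 mA.

Saturation; I_D = 3.19 mA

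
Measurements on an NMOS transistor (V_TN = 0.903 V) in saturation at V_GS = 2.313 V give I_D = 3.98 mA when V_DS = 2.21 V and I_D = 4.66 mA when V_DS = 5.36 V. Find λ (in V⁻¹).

With V_GS fixed, I_D ∝ (1 + λ V_DS) in saturation, so I_D2/I_D1 = (1 + λ V_DS2)/(1 + λ V_DS1).
4.66/3.98 = 1.171 = (1 + 5.36 λ)/(1 + 2.21 λ).
Solving: λ (I_D1 V_DS2 − I_D2 V_DS1) = I_D2 − I_D1, so λ = (4.66 − 3.98) / (3.98 × 5.36 − 4.66 × 2.21) = 0.68 / 11 = 0.0616 V⁻¹.

λ = 0.0616 V⁻¹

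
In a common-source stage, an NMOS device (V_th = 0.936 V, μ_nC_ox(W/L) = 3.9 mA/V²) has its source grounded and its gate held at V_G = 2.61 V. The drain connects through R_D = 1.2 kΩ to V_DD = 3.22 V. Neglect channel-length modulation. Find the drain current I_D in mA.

V_GS = V_G = 2.61 V, so V_ov = 2.61 − 0.936 = 1.67 V.
Assume saturation: I_D = ½ k_n V_ov² = 0.5 × 3.9 × 1.67² = 5.46 mA, giving V_DS = V_DD − I_D R_D = 3.22 − 5.46 × 1.2 = -3.34 V.
But -3.34 V < V_ov = 1.67 V, so the device is actually in triode.
In triode I_D = k_n[V_ov V_DS − ½ V_DS²] and I_D = (V_DD − V_DS)/R_D. Equating: 2.34 V_DS² − 8.834 V_DS + 3.22 = 0, giving V_DS = 0.409 V (the root below V_ov).
I_D = (3.22 − 0.409) / 1.2 = 2.34 mA.

I_D = 2.34 mA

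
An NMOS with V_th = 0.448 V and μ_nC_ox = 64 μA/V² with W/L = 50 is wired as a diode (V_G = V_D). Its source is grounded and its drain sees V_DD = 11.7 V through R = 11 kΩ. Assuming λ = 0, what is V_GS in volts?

With gate tied to drain, V_GS = V_DS ≥ V_GS − V_th, so the device is in saturation.
k_n = μ_nC_ox · (W/L) = 3.2 mA/V².
KCL at the drain: ½ k_n (V_GS − V_th)² = (V_DD − V_GS)/R.
Let x = V_GS − 0.448. Then 17.6 x² + x − 11.25 = 0, giving x = 0.772 V (positive root), so V_GS = 1.22 V.
I_D = (V_DD − V_GS)/R = (11.7 − 1.22) / 11 = 0.953 mA.

V_GS = 1.22 V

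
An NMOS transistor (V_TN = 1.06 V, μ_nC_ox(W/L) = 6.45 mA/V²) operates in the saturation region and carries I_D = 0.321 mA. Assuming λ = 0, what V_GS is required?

In saturation I_D = ½ k_n (V_GS − V_TN)², so V_GS − V_TN = √(2 I_D / k_n) = √(2 × 0.321 / 6.45) = 0.315 V.
V_GS = 1.06 + 0.315 = 1.38 V.

V_GS = 1.38 V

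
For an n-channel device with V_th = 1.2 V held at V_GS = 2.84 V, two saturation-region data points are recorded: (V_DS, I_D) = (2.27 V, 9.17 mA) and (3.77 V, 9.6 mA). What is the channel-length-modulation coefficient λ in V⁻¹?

λ = 0.0336 V⁻¹

With V_GS fixed, I_D ∝ (1 + λ V_DS) in saturation, so I_D2/I_D1 = (1 + λ V_DS2)/(1 + λ V_DS1).
9.6/9.17 = 1.047 = (1 + 3.77 λ)/(1 + 2.27 λ).
Solving: λ (I_D1 V_DS2 − I_D2 V_DS1) = I_D2 − I_D1, so λ = (9.6 − 9.17) / (9.17 × 3.77 − 9.6 × 2.27) = 0.43 / 12.8 = 0.0336 V⁻¹.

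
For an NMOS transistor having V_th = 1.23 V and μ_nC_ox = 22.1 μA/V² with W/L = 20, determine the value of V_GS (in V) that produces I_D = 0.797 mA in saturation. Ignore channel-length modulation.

V_GS = 3.13 V

k_n = μ_nC_ox · (W/L) = 0.442 mA/V².
In saturation I_D = ½ k_n (V_GS − V_th)², so V_GS − V_th = √(2 I_D / k_n) = √(2 × 0.797 / 0.442) = 1.9 V.
V_GS = 1.23 + 1.9 = 3.13 V.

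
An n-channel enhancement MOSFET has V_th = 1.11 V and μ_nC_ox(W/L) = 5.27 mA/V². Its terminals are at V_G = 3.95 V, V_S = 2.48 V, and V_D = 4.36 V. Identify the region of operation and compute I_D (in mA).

V_GS = V_G − V_S = 3.95 − 2.48 = 1.47 V; V_DS = V_D − V_S = 4.36 − 2.48 = 1.88 V.
V_ov = V_GS − V_th = 1.47 − 1.11 = 0.36 V.
Since V_DS = 1.88 V ≥ V_ov = 0.36 V, the device is in saturation.
I_D = ½ k_n V_ov² = 0.5 × 5.27 × 0.36² = 0.341 mA.

Saturation; I_D = 0.341 mA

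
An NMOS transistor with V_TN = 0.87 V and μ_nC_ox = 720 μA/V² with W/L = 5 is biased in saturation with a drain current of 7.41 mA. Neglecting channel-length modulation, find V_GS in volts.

k_n = μ_nC_ox · (W/L) = 3.6 mA/V².
In saturation I_D = ½ k_n (V_GS − V_TN)², so V_GS − V_TN = √(2 I_D / k_n) = √(2 × 7.41 / 3.6) = 2.03 V.
V_GS = 0.87 + 2.03 = 2.9 V.

V_GS = 2.90 V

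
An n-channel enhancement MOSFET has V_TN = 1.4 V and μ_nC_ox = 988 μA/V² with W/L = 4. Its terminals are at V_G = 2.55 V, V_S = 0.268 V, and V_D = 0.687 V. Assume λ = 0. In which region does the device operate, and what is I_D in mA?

Triode; I_D = 1.11 mA

V_GS = V_G − V_S = 2.55 − 0.268 = 2.28 V; V_DS = V_D − V_S = 0.687 − 0.268 = 0.419 V.
k_n = μ_nC_ox · (W/L) = 3.952 mA/V².
V_ov = V_GS − V_TN = 2.28 − 1.4 = 0.882 V.
Since V_DS = 0.419 V < V_ov = 0.882 V, the device is in the triode region.
I_D = k_n [V_ov · V_DS − ½ V_DS²] = 3.952 × [0.882 × 0.419 − 0.5 × 0.419²] = 1.11 mA.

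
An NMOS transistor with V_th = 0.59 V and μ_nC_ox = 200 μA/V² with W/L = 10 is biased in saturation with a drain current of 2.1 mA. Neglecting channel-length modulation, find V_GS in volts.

V_GS = 2.04 V

k_n = μ_nC_ox · (W/L) = 2 mA/V².
In saturation I_D = ½ k_n (V_GS − V_th)², so V_GS − V_th = √(2 I_D / k_n) = √(2 × 2.1 / 2) = 1.45 V.
V_GS = 0.59 + 1.45 = 2.04 V.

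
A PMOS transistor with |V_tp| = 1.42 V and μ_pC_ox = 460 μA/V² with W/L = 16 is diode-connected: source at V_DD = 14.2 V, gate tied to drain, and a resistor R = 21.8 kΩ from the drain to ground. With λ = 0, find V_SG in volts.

With gate tied to drain, V_SG = V_SD ≥ V_SG − |V_tp|, so the device is in saturation.
k_p = μ_pC_ox · (W/L) = 7.36 mA/V².
KCL at the drain: ½ k_p (V_SG − |V_tp|)² = (V_DD − V_SG)/R.
Let x = V_SG − 1.42. Then 80.2 x² + x − 12.78 = 0, giving x = 0.393 V (positive root), so V_SG = 1.81 V.
I_D = (V_DD − V_SG)/R = (14.2 − 1.81) / 21.8 = 0.568 mA.

V_SG = 1.81 V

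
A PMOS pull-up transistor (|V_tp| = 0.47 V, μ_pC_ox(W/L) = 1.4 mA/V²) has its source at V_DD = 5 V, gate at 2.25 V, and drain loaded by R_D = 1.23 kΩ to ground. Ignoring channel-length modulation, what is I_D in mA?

I_D = 2.99 mA

V_SG = V_DD − V_G = 5 − 2.25 = 2.75 V, so V_ov = 2.75 − 0.47 = 2.28 V.
Assume saturation: I_D = ½ k_p V_ov² = 0.5 × 1.4 × 2.28² = 3.64 mA, giving V_SD = V_DD − I_D R_D = 5 − 3.64 × 1.23 = 0.524 V.
But 0.524 V < V_ov = 2.28 V, so the device is actually in triode.
In triode I_D = k_p[V_ov V_SD − ½ V_SD²] and I_D = (V_DD − V_SD)/R_D. Equating: 0.861 V_SD² − 4.926 V_SD + 5 = 0, giving V_SD = 1.32 V (the root below V_ov).
I_D = (5 − 1.32) / 1.23 = 2.99 mA.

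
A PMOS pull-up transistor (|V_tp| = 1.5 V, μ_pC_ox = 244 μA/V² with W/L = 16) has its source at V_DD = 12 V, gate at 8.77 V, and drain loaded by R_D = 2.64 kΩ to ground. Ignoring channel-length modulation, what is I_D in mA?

V_SG = V_DD − V_G = 12 − 8.77 = 3.23 V, so V_ov = 3.23 − 1.5 = 1.73 V.
k_p = μ_pC_ox · (W/L) = 3.904 mA/V².
Assume saturation: I_D = ½ k_p V_ov² = 0.5 × 3.904 × 1.73² = 5.84 mA, giving V_SD = V_DD − I_D R_D = 12 − 5.84 × 2.64 = -3.42 V.
But -3.42 V < V_ov = 1.73 V, so the device is actually in triode.
In triode I_D = k_p[V_ov V_SD − ½ V_SD²] and I_D = (V_DD − V_SD)/R_D. Equating: 5.15 V_SD² − 18.83 V_SD + 12 = 0, giving V_SD = 0.822 V (the root below V_ov).
I_D = (12 − 0.822) / 2.64 = 4.23 mA.

I_D = 4.23 mA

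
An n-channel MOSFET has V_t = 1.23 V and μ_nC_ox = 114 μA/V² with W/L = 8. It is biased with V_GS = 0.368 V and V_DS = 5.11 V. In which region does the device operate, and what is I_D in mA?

V_GS = 0.368 V < V_t = 1.23 V, so the transistor is in cutoff.

Cutoff; I_D = 0 mA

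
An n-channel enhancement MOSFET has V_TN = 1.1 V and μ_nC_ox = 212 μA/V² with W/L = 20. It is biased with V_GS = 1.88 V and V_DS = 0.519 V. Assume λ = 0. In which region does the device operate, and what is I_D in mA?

k_n = μ_nC_ox · (W/L) = 4.24 mA/V².
V_ov = V_GS − V_TN = 1.88 − 1.1 = 0.78 V.
Since V_DS = 0.519 V < V_ov = 0.78 V, the device is in the triode region.
I_D = k_n [V_ov · V_DS − ½ V_DS²] = 4.24 × [0.78 × 0.519 − 0.5 × 0.519²] = 1.15 mA.

Triode; I_D = 1.15 mA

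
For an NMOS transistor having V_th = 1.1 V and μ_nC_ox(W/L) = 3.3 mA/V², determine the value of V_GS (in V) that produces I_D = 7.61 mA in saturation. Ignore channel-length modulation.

In saturation I_D = ½ k_n (V_GS − V_th)², so V_GS − V_th = √(2 I_D / k_n) = √(2 × 7.61 / 3.3) = 2.15 V.
V_GS = 1.1 + 2.15 = 3.25 V.

V_GS = 3.25 V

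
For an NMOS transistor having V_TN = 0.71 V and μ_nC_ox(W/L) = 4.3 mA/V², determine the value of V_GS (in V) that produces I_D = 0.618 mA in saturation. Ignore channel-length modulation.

In saturation I_D = ½ k_n (V_GS − V_TN)², so V_GS − V_TN = √(2 I_D / k_n) = √(2 × 0.618 / 4.3) = 0.536 V.
V_GS = 0.71 + 0.536 = 1.25 V.

V_GS = 1.25 V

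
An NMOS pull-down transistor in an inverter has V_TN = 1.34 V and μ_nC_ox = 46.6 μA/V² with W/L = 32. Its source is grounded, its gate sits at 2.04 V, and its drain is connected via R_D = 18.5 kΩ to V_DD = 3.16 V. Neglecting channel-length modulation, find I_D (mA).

V_GS = V_G = 2.04 V, so V_ov = 2.04 − 1.34 = 0.7 V.
k_n = μ_nC_ox · (W/L) = 1.491 mA/V².
Assume saturation: I_D = ½ k_n V_ov² = 0.5 × 1.491 × 0.7² = 0.365 mA, giving V_DS = V_DD − I_D R_D = 3.16 − 0.365 × 18.5 = -3.6 V.
But -3.6 V < V_ov = 0.7 V, so the device is actually in triode.
In triode I_D = k_n[V_ov V_DS − ½ V_DS²] and I_D = (V_DD − V_DS)/R_D. Equating: 13.8 V_DS² − 20.31 V_DS + 3.16 = 0, giving V_DS = 0.177 V (the root below V_ov).
I_D = (3.16 − 0.177) / 18.5 = 0.161 mA.

I_D = 0.161 mA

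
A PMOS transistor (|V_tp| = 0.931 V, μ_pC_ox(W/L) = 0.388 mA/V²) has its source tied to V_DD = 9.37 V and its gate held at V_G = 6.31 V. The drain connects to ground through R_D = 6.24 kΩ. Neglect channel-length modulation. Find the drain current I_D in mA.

V_SG = V_DD − V_G = 9.37 − 6.31 = 3.06 V, so V_ov = 3.06 − 0.931 = 2.13 V.
Assume saturation: I_D = ½ k_p V_ov² = 0.5 × 0.388 × 2.13² = 0.879 mA, giving V_SD = V_DD − I_D R_D = 9.37 − 0.879 × 6.24 = 3.88 V.
V_SD = 3.88 V ≥ V_ov = 2.13 V, confirming saturation.

I_D = 0.879 mA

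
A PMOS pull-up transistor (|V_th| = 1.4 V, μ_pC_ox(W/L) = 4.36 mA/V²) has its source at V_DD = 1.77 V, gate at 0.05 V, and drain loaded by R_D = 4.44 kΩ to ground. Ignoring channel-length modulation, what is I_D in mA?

I_D = 0.223 mA

V_SG = V_DD − V_G = 1.77 − 0.05 = 1.72 V, so V_ov = 1.72 − 1.4 = 0.32 V.
Assume saturation: I_D = ½ k_p V_ov² = 0.5 × 4.36 × 0.32² = 0.223 mA, giving V_SD = V_DD − I_D R_D = 1.77 − 0.223 × 4.44 = 0.779 V.
V_SD = 0.779 V ≥ V_ov = 0.32 V, confirming saturation.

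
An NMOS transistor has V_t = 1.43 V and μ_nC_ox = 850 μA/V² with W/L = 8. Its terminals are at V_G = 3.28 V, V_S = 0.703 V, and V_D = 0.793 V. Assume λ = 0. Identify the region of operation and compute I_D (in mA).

Triode; I_D = 0.674 mA

V_GS = V_G − V_S = 3.28 − 0.703 = 2.58 V; V_DS = V_D − V_S = 0.793 − 0.703 = 0.09 V.
k_n = μ_nC_ox · (W/L) = 6.8 mA/V².
V_ov = V_GS − V_t = 2.58 − 1.43 = 1.15 V.
Since V_DS = 0.09 V < V_ov = 1.15 V, the device is in the triode region.
I_D = k_n [V_ov · V_DS − ½ V_DS²] = 6.8 × [1.15 × 0.09 − 0.5 × 0.09²] = 0.674 mA.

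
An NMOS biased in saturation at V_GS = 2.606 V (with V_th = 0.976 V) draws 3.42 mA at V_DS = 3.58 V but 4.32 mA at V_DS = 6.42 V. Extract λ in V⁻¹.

With V_GS fixed, I_D ∝ (1 + λ V_DS) in saturation, so I_D2/I_D1 = (1 + λ V_DS2)/(1 + λ V_DS1).
4.32/3.42 = 1.263 = (1 + 6.42 λ)/(1 + 3.58 λ).
Solving: λ (I_D1 V_DS2 − I_D2 V_DS1) = I_D2 − I_D1, so λ = (4.32 − 3.42) / (3.42 × 6.42 − 4.32 × 3.58) = 0.9 / 6.49 = 0.139 V⁻¹.

λ = 0.139 V⁻¹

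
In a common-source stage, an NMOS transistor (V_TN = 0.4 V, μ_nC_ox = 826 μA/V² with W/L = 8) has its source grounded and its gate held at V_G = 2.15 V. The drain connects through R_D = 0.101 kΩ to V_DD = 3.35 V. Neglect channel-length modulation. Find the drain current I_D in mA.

I_D = 10.1 mA

V_GS = V_G = 2.15 V, so V_ov = 2.15 − 0.4 = 1.75 V.
k_n = μ_nC_ox · (W/L) = 6.608 mA/V².
Assume saturation: I_D = ½ k_n V_ov² = 0.5 × 6.608 × 1.75² = 10.1 mA, giving V_DS = V_DD − I_D R_D = 3.35 − 10.1 × 0.101 = 2.33 V.
V_DS = 2.33 V ≥ V_ov = 1.75 V, confirming saturation.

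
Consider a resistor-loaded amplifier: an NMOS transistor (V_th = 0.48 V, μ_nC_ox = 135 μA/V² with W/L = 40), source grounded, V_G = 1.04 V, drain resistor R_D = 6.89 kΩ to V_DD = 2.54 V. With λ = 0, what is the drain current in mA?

I_D = 0.350 mA

V_GS = V_G = 1.04 V, so V_ov = 1.04 − 0.48 = 0.56 V.
k_n = μ_nC_ox · (W/L) = 5.4 mA/V².
Assume saturation: I_D = ½ k_n V_ov² = 0.5 × 5.4 × 0.56² = 0.847 mA, giving V_DS = V_DD − I_D R_D = 2.54 − 0.847 × 6.89 = -3.29 V.
But -3.29 V < V_ov = 0.56 V, so the device is actually in triode.
In triode I_D = k_n[V_ov V_DS − ½ V_DS²] and I_D = (V_DD − V_DS)/R_D. Equating: 18.6 V_DS² − 21.84 V_DS + 2.54 = 0, giving V_DS = 0.131 V (the root below V_ov).
I_D = (2.54 − 0.131) / 6.89 = 0.35 mA.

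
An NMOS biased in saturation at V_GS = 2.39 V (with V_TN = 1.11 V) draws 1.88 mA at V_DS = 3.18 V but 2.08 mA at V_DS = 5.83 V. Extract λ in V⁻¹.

With V_GS fixed, I_D ∝ (1 + λ V_DS) in saturation, so I_D2/I_D1 = (1 + λ V_DS2)/(1 + λ V_DS1).
2.08/1.88 = 1.106 = (1 + 5.83 λ)/(1 + 3.18 λ).
Solving: λ (I_D1 V_DS2 − I_D2 V_DS1) = I_D2 − I_D1, so λ = (2.08 − 1.88) / (1.88 × 5.83 − 2.08 × 3.18) = 0.2 / 4.35 = 0.046 V⁻¹.

λ = 0.0460 V⁻¹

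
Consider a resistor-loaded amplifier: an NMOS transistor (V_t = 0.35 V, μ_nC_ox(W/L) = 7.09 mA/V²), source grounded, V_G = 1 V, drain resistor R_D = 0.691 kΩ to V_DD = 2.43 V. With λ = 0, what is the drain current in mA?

V_GS = V_G = 1 V, so V_ov = 1 − 0.35 = 0.65 V.
Assume saturation: I_D = ½ k_n V_ov² = 0.5 × 7.09 × 0.65² = 1.5 mA, giving V_DS = V_DD − I_D R_D = 2.43 − 1.5 × 0.691 = 1.4 V.
V_DS = 1.4 V ≥ V_ov = 0.65 V, confirming saturation.

I_D = 1.50 mA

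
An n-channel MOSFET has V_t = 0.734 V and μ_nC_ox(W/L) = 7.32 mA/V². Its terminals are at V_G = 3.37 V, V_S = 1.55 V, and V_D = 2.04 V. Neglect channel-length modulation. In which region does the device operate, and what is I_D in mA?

Triode; I_D = 3.02 mA

V_GS = V_G − V_S = 3.37 − 1.55 = 1.82 V; V_DS = V_D − V_S = 2.04 − 1.55 = 0.49 V.
V_ov = V_GS − V_t = 1.82 − 0.734 = 1.09 V.
Since V_DS = 0.49 V < V_ov = 1.09 V, the device is in the triode region.
I_D = k_n [V_ov · V_DS − ½ V_DS²] = 7.32 × [1.09 × 0.49 − 0.5 × 0.49²] = 3.02 mA.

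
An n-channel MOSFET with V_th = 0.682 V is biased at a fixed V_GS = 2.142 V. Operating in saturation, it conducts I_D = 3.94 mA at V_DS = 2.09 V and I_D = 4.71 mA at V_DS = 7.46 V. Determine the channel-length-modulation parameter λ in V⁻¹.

λ = 0.0394 V⁻¹

With V_GS fixed, I_D ∝ (1 + λ V_DS) in saturation, so I_D2/I_D1 = (1 + λ V_DS2)/(1 + λ V_DS1).
4.71/3.94 = 1.195 = (1 + 7.46 λ)/(1 + 2.09 λ).
Solving: λ (I_D1 V_DS2 − I_D2 V_DS1) = I_D2 − I_D1, so λ = (4.71 − 3.94) / (3.94 × 7.46 − 4.71 × 2.09) = 0.77 / 19.5 = 0.0394 V⁻¹.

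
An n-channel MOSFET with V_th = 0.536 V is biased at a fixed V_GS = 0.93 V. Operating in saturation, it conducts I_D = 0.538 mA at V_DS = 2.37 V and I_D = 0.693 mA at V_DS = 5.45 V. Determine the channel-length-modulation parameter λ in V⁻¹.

With V_GS fixed, I_D ∝ (1 + λ V_DS) in saturation, so I_D2/I_D1 = (1 + λ V_DS2)/(1 + λ V_DS1).
0.693/0.538 = 1.288 = (1 + 5.45 λ)/(1 + 2.37 λ).
Solving: λ (I_D1 V_DS2 − I_D2 V_DS1) = I_D2 − I_D1, so λ = (0.693 − 0.538) / (0.538 × 5.45 − 0.693 × 2.37) = 0.155 / 1.29 = 0.12 V⁻¹.

λ = 0.120 V⁻¹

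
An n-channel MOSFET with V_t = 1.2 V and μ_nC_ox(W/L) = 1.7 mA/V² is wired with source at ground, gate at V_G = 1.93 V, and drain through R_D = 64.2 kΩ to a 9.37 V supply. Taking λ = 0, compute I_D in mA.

V_GS = V_G = 1.93 V, so V_ov = 1.93 − 1.2 = 0.73 V.
Assume saturation: I_D = ½ k_n V_ov² = 0.5 × 1.7 × 0.73² = 0.453 mA, giving V_DS = V_DD − I_D R_D = 9.37 − 0.453 × 64.2 = -19.7 V.
But -19.7 V < V_ov = 0.73 V, so the device is actually in triode.
In triode I_D = k_n[V_ov V_DS − ½ V_DS²] and I_D = (V_DD − V_DS)/R_D. Equating: 54.6 V_DS² − 80.67 V_DS + 9.37 = 0, giving V_DS = 0.127 V (the root below V_ov).
I_D = (9.37 − 0.127) / 64.2 = 0.144 mA.

I_D = 0.144 mA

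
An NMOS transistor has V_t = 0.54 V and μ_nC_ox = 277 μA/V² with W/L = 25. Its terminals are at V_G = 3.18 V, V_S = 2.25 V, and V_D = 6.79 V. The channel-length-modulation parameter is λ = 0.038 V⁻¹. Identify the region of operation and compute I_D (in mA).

V_GS = V_G − V_S = 3.18 − 2.25 = 0.93 V; V_DS = V_D − V_S = 6.79 − 2.25 = 4.54 V.
k_n = μ_nC_ox · (W/L) = 6.925 mA/V².
V_ov = V_GS − V_t = 0.93 − 0.54 = 0.39 V.
Since V_DS = 4.54 V ≥ V_ov = 0.39 V, the device is in saturation.
I_D = ½ k_n V_ov² (1 + λ V_DS) = 0.5 × 6.925 × 0.39² × (1 + 0.038 × 4.54) = 0.618 mA.

Saturation; I_D = 0.618 mA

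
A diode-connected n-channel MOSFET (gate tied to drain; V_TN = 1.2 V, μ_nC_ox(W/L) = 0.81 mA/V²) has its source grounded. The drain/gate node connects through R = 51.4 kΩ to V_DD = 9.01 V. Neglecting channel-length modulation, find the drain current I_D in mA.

With gate tied to drain, V_GS = V_DS ≥ V_GS − V_TN, so the device is in saturation.
KCL at the drain: ½ k_n (V_GS − V_TN)² = (V_DD − V_GS)/R.
Let x = V_GS − 1.2. Then 20.8 x² + x − 7.81 = 0, giving x = 0.589 V (positive root), so V_GS = 1.79 V.
I_D = (V_DD − V_GS)/R = (9.01 − 1.79) / 51.4 = 0.14 mA.

I_D = 0.140 mA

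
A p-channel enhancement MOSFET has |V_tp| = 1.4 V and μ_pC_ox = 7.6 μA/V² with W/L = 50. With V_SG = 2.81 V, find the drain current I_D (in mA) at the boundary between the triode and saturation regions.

I_D = 0.378 mA

At the boundary V_SD = V_ov = V_SG − |V_tp| = 2.81 − 1.4 = 1.41 V.
k_p = μ_pC_ox · (W/L) = 0.38 mA/V².
I_D = ½ k_p V_ov² = 0.5 × 0.38 × 1.41² = 0.378 mA.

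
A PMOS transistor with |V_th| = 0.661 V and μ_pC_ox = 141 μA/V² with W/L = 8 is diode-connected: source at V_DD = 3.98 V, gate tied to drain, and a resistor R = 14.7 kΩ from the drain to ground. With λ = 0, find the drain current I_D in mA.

With gate tied to drain, V_SG = V_SD ≥ V_SG − |V_th|, so the device is in saturation.
k_p = μ_pC_ox · (W/L) = 1.128 mA/V².
KCL at the drain: ½ k_p (V_SG − |V_th|)² = (V_DD − V_SG)/R.
Let x = V_SG − 0.661. Then 8.29 x² + x − 3.319 = 0, giving x = 0.575 V (positive root), so V_SG = 1.24 V.
I_D = (V_DD − V_SG)/R = (3.98 − 1.24) / 14.7 = 0.187 mA.

I_D = 0.187 mA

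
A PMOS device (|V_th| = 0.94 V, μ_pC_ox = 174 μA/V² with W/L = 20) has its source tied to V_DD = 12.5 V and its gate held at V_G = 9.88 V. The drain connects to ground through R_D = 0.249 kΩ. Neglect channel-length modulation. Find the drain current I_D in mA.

I_D = 4.91 mA

V_SG = V_DD − V_G = 12.5 − 9.88 = 2.62 V, so V_ov = 2.62 − 0.94 = 1.68 V.
k_p = μ_pC_ox · (W/L) = 3.48 mA/V².
Assume saturation: I_D = ½ k_p V_ov² = 0.5 × 3.48 × 1.68² = 4.91 mA, giving V_SD = V_DD − I_D R_D = 12.5 − 4.91 × 0.249 = 11.3 V.
V_SD = 11.3 V ≥ V_ov = 1.68 V, confirming saturation.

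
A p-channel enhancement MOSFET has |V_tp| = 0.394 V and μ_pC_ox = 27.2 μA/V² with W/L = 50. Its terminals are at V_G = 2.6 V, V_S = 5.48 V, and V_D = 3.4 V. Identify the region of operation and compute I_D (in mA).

Triode; I_D = 4.09 mA

V_SG = V_S − V_G = 5.48 − 2.6 = 2.88 V; V_SD = V_S − V_D = 5.48 − 3.4 = 2.08 V.
k_p = μ_pC_ox · (W/L) = 1.36 mA/V².
V_ov = V_SG − |V_tp| = 2.88 − 0.394 = 2.49 V.
Since V_SD = 2.08 V < V_ov = 2.49 V, the device is in the triode region.
I_D = k_p [V_ov · V_SD − ½ V_SD²] = 1.36 × [2.49 × 2.08 − 0.5 × 2.08²] = 4.09 mA.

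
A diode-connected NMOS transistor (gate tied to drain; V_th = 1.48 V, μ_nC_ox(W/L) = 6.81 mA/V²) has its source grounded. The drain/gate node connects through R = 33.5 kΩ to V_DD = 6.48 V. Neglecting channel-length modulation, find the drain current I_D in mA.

I_D = 0.143 mA

With gate tied to drain, V_GS = V_DS ≥ V_GS − V_th, so the device is in saturation.
KCL at the drain: ½ k_n (V_GS − V_th)² = (V_DD − V_GS)/R.
Let x = V_GS − 1.48. Then 114 x² + x − 5 = 0, giving x = 0.205 V (positive root), so V_GS = 1.69 V.
I_D = (V_DD − V_GS)/R = (6.48 − 1.69) / 33.5 = 0.143 mA.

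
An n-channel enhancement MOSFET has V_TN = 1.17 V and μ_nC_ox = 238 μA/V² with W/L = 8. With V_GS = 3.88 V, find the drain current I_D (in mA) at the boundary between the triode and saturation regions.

I_D = 6.99 mA

At the boundary V_DS = V_ov = V_GS − V_TN = 3.88 − 1.17 = 2.71 V.
k_n = μ_nC_ox · (W/L) = 1.904 mA/V².
I_D = ½ k_n V_ov² = 0.5 × 1.904 × 2.71² = 6.99 mA.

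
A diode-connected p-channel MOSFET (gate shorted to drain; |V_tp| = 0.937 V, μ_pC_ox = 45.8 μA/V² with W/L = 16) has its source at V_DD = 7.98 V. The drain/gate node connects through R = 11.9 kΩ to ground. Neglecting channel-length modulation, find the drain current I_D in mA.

I_D = 0.494 mA

With gate tied to drain, V_SG = V_SD ≥ V_SG − |V_tp|, so the device is in saturation.
k_p = μ_pC_ox · (W/L) = 0.7328 mA/V².
KCL at the drain: ½ k_p (V_SG − |V_tp|)² = (V_DD − V_SG)/R.
Let x = V_SG − 0.937. Then 4.36 x² + x − 7.043 = 0, giving x = 1.16 V (positive root), so V_SG = 2.1 V.
I_D = (V_DD − V_SG)/R = (7.98 − 2.1) / 11.9 = 0.494 mA.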